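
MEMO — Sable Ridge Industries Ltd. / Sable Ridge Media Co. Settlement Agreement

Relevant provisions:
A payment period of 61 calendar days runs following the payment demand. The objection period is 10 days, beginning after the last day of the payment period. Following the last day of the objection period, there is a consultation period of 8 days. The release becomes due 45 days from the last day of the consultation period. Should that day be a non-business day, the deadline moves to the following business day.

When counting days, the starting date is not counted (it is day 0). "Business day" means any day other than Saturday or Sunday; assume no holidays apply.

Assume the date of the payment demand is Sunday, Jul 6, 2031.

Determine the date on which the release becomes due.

The last day of the payment period: 61 calendar days after Jul 6, 2031 is Sep 5, 2031.
Adding 10 calendar days to Sep 5, 2031 gives Sep 15, 2031, which is the last day of the objection period.
Adding 8 calendar days to Sep 15, 2031 gives Sep 23, 2031, which is the last day of the consultation period.
Adding 45 calendar days to Sep 23, 2031 gives Nov 7, 2031, which is the date on which the release becomes due. Nov 7, 2031 is a Friday, so no roll-forward applies.

Nov 7, 2031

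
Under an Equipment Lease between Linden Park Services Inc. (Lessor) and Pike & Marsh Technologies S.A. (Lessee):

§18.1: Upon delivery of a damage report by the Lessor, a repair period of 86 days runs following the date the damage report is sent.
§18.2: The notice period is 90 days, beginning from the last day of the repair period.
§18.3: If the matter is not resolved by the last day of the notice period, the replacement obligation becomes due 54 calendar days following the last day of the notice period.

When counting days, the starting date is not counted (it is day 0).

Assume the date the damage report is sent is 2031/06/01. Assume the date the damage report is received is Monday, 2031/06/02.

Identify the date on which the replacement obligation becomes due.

Adding 86 calendar days to 2031/06/01 gives 2031/08/26, which is the last day of the repair period.
The last day of the notice period: 90 calendar days after 2031/08/26 is 2031/11/24.
Adding 54 calendar days to 2031/11/24 gives 2032/01/17, which is the date on which the replacement obligation becomes due.

2032/01/17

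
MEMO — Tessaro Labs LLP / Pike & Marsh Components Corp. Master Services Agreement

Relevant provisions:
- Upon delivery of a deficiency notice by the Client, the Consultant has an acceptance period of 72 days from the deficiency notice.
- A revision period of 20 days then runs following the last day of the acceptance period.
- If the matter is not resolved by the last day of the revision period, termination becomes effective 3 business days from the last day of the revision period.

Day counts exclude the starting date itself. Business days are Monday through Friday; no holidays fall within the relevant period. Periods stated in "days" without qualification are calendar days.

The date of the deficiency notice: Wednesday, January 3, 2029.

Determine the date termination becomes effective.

April 10, 2029

The last day of the acceptance period: 72 calendar days after January 3, 2029 is March 16, 2029.
Adding 20 calendar days to March 16, 2029 gives April 5, 2029, which is the last day of the revision period.
The date termination becomes effective: counting 3 business days from Thursday, April 5, 2029 (Apr 6, Apr 9, Apr 10, skipping weekends) reaches Tuesday, April 10, 2029.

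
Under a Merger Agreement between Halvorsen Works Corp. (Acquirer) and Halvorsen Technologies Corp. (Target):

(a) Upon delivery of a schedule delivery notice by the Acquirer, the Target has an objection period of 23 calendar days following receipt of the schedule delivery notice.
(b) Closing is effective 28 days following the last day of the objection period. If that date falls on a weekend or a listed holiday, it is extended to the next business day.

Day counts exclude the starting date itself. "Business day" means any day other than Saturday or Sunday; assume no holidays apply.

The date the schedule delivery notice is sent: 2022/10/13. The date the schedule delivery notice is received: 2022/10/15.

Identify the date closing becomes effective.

Adding 23 calendar days to 2022/10/15 gives 2022/11/07, which is the last day of the objection period.
Adding 28 calendar days to 2022/11/07 gives 2022/12/05, which is the date closing becomes effective. 2022/12/05 is a Monday, so no roll-forward applies.

2022/12/05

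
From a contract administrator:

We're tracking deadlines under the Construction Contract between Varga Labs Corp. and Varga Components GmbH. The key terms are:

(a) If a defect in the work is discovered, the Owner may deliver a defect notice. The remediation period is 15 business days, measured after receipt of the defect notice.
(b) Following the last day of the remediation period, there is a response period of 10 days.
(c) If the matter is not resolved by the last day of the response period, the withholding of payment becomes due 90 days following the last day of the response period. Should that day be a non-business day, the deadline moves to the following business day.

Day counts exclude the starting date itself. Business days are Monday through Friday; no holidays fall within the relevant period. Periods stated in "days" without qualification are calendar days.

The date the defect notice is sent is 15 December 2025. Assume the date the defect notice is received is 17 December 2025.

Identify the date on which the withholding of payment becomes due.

The last day of the remediation period: 15 business days after Wednesday, 17 December 2025, skipping weekends — Dec 18, Dec 19, Dec 22, Dec 23, …, Jan 5, Jan 6, Jan 7 — lands on Wednesday, 7 January 2026.
The last day of the response period: 7 January 2026 + 10 days = 17 January 2026.
The date on which the withholding of payment becomes due: 17 January 2026 + 90 days = 17 April 2026. 17 April 2026 is a Friday, so no roll-forward applies.

17 April 2026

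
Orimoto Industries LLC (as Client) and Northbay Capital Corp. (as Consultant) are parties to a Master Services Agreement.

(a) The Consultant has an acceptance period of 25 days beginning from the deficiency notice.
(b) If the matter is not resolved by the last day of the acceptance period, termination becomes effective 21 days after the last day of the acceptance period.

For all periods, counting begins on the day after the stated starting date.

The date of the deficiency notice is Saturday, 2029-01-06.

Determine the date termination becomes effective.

2029-02-21

Adding 25 calendar days to 2029-01-06 gives 2029-01-31, which is the last day of the acceptance period.
The date termination becomes effective: 2029-01-31 + 21 days = 2029-02-21.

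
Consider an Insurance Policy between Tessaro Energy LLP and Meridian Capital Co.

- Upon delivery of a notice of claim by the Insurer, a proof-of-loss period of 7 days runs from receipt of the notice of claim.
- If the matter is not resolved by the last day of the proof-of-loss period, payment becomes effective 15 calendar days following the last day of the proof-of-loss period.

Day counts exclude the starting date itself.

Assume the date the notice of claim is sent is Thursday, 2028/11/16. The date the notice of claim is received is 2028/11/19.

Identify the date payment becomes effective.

The last day of the proof-of-loss period: 2028/11/19 + 7 days = 2028/11/26.
The date payment becomes effective: 2028/11/26 + 15 days = 2028/12/11.

2028/12/11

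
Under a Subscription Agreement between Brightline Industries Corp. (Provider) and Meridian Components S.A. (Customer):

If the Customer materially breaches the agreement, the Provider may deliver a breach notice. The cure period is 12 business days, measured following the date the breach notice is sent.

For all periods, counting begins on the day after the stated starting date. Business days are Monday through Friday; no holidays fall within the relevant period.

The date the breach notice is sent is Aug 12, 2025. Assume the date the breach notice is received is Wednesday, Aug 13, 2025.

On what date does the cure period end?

The last day of the cure period: counting 12 business days from Tuesday, Aug 12, 2025 (Aug 13, Aug 14, Aug 15, Aug 18, …, Aug 26, Aug 27, Aug 28, skipping weekends) reaches Thursday, Aug 28, 2025.

Aug 28, 2025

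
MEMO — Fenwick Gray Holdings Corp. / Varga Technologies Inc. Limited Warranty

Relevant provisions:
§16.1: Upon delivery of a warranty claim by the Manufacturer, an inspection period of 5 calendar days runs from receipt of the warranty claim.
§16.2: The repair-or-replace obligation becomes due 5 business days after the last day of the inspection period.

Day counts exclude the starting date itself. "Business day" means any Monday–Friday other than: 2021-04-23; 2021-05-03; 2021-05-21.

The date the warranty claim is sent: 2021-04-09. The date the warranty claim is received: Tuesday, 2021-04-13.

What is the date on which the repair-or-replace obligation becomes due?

2021-04-26

Adding 5 calendar days to 2021-04-13 gives 2021-04-18, which is the last day of the inspection period.
The date on which the repair-or-replace obligation becomes due: counting 5 business days from Sunday, 2021-04-18 (Apr 19, Apr 20, Apr 21, Apr 22, Apr 26, skipping weekends and the listed holiday on Apr 23) reaches Monday, 2021-04-26.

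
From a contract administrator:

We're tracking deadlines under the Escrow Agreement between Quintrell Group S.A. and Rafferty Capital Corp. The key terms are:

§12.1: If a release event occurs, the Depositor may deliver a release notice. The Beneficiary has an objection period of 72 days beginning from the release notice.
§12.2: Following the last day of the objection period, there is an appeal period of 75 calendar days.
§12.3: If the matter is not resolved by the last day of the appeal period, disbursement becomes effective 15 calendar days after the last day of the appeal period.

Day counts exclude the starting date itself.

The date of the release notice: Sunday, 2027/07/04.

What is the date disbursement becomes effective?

The last day of the objection period: 72 calendar days after 2027/07/04 is 2027/09/14.
Adding 75 calendar days to 2027/09/14 gives 2027/11/28, which is the last day of the appeal period.
Adding 15 calendar days to 2027/11/28 gives 2027/12/13, which is the date disbursement becomes effective.

2027/12/13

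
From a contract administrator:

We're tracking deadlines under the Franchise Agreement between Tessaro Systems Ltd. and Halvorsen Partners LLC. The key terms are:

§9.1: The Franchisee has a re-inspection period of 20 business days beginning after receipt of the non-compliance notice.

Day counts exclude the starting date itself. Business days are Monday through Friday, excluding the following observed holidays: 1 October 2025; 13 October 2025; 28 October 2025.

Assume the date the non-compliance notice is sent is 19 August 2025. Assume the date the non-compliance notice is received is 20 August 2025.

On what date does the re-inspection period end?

17 September 2025

The last day of the re-inspection period: 20 business days after Wednesday, 20 August 2025, skipping weekends — Aug 21, Aug 22, Aug 25, Aug 26, …, Sep 15, Sep 16, Sep 17 — lands on Wednesday, 17 September 2025.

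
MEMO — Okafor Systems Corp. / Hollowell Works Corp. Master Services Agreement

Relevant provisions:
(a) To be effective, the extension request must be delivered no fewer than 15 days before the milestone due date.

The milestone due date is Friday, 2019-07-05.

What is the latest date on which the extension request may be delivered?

2019-07-05 minus 15 days is 2019-06-20.

2019-06-20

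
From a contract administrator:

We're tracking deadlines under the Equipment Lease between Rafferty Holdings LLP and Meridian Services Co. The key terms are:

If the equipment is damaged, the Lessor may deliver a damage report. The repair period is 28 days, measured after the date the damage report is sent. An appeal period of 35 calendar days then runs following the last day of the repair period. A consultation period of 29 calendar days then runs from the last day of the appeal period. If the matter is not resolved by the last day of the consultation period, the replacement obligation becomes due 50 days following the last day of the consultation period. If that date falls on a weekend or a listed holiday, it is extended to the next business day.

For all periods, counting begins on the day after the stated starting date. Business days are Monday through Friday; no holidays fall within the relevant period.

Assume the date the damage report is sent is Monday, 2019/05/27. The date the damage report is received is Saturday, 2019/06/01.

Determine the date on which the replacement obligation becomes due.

2019/10/16

The last day of the repair period: 2019/05/27 + 28 days = 2019/06/24.
The last day of the appeal period: 2019/06/24 + 35 days = 2019/07/29.
Adding 29 calendar days to 2019/07/29 gives 2019/08/27, which is the last day of the consultation period.
Adding 50 calendar days to 2019/08/27 gives 2019/10/16, which is the date on which the replacement obligation becomes due. 2019/10/16 is a Wednesday, so no roll-forward applies.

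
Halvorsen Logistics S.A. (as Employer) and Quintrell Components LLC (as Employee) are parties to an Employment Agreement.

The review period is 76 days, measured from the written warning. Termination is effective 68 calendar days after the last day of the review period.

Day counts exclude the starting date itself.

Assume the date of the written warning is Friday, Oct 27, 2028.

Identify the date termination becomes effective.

The last day of the review period: 76 calendar days after Oct 27, 2028 is Jan 11, 2029.
The date termination becomes effective: Jan 11, 2029 + 68 days = Mar 20, 2029.

Mar 20, 2029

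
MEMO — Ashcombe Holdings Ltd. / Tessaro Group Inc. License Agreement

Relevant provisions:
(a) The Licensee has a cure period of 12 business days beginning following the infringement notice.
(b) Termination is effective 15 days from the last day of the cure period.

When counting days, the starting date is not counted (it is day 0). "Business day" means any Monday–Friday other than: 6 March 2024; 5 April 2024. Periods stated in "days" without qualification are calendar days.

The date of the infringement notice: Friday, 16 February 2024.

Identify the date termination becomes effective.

20 March 2024

The last day of the cure period: counting 12 business days from Friday, 16 February 2024 (Feb 19, Feb 20, Feb 21, Feb 22, …, Mar 1, Mar 4, Mar 5, skipping weekends) reaches Tuesday, 5 March 2024.
The date termination becomes effective: 15 calendar days after 5 March 2024 is 20 March 2024.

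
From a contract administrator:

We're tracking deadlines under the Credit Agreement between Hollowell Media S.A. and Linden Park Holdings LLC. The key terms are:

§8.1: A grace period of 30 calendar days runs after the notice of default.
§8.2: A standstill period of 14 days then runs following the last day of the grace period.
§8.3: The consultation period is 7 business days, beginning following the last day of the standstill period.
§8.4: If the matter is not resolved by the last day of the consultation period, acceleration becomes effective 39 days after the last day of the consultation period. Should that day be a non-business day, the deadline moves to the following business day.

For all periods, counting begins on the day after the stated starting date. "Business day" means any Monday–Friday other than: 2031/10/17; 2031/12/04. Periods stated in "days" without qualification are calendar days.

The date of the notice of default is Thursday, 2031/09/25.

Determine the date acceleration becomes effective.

The last day of the grace period: 30 calendar days after 2031/09/25 is 2031/10/25.
Adding 14 calendar days to 2031/10/25 gives 2031/11/08, which is the last day of the standstill period.
From Saturday, 2031/11/08, 7 business days (Nov 10, Nov 11, Nov 12, Nov 13, Nov 14, Nov 17, Nov 18, skipping weekends) brings us to Tuesday, 2031/11/18, which is the last day of the consultation period.
The date acceleration becomes effective: 39 calendar days after 2031/11/18 is 2031/12/27. That falls on a Saturday, so it rolls to the next business day, Monday, 2031/12/29.

2031/12/29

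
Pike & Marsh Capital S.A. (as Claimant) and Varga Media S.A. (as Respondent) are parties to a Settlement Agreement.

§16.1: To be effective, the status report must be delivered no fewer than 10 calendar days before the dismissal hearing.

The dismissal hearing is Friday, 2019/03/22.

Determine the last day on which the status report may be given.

2019/03/12

Counting back 10 calendar days from 2019/03/22 gives 2019/03/12.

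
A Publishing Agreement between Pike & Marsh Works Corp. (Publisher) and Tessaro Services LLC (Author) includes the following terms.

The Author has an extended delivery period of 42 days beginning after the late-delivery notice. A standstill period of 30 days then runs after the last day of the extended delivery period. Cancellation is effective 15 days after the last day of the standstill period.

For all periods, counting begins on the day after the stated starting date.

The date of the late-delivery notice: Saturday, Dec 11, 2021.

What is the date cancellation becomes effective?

Mar 8, 2022

The last day of the extended delivery period: 42 calendar days after Dec 11, 2021 is Jan 22, 2022.
Adding 30 calendar days to Jan 22, 2022 gives Feb 21, 2022, which is the last day of the standstill period.
Adding 15 calendar days to Feb 21, 2022 gives Mar 8, 2022, which is the date cancellation becomes effective.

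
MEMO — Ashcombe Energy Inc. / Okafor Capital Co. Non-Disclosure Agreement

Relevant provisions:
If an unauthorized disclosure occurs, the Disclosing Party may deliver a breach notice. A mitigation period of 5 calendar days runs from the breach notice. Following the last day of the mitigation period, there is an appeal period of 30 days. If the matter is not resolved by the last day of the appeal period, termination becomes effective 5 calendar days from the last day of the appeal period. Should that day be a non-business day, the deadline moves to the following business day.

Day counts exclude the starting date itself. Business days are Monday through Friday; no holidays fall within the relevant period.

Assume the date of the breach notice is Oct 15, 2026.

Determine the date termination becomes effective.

Nov 24, 2026

Adding 5 calendar days to Oct 15, 2026 gives Oct 20, 2026, which is the last day of the mitigation period.
The last day of the appeal period: Oct 20, 2026 + 30 days = Nov 19, 2026.
The date termination becomes effective: Nov 19, 2026 + 5 days = Nov 24, 2026. Nov 24, 2026 is a Tuesday, so no roll-forward applies.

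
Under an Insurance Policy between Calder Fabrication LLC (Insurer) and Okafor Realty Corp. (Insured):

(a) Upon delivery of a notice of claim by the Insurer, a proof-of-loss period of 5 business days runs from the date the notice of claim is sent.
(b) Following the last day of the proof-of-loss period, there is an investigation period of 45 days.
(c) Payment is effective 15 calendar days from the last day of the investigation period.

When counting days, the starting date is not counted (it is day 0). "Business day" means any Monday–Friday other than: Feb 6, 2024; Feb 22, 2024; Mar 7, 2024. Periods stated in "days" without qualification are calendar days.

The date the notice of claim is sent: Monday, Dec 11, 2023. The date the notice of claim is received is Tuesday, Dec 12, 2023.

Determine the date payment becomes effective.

Feb 16, 2024

From Monday, Dec 11, 2023, 5 business days (Dec 12, Dec 13, Dec 14, Dec 15, Dec 18, skipping weekends) brings us to Monday, Dec 18, 2023, which is the last day of the proof-of-loss period.
The last day of the investigation period: Dec 18, 2023 + 45 days = Feb 1, 2024.
Adding 15 calendar days to Feb 1, 2024 gives Feb 16, 2024, which is the date payment becomes effective.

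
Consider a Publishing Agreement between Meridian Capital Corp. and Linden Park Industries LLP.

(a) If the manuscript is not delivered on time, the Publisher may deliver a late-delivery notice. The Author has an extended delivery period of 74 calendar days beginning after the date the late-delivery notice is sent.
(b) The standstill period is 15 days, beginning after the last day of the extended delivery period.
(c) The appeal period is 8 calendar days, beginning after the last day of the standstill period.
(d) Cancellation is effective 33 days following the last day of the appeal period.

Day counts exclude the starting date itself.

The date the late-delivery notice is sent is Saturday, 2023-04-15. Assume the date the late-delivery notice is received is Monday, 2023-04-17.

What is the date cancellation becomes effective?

2023-08-23

The last day of the extended delivery period: 2023-04-15 + 74 days = 2023-06-28.
The last day of the standstill period: 15 calendar days after 2023-06-28 is 2023-07-13.
The last day of the appeal period: 8 calendar days after 2023-07-13 is 2023-07-21.
The date cancellation becomes effective: 33 calendar days after 2023-07-21 is 2023-08-23.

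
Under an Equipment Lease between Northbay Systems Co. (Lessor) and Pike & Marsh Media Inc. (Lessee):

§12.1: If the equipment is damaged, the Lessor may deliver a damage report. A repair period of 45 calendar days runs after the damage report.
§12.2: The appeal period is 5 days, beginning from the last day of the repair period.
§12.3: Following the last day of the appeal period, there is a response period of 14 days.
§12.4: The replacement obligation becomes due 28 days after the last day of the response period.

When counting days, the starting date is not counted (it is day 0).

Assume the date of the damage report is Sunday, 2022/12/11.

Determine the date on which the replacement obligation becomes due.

The last day of the repair period: 2022/12/11 + 45 days = 2023/01/25.
Adding 5 calendar days to 2023/01/25 gives 2023/01/30, which is the last day of the appeal period.
The last day of the response period: 2023/01/30 + 14 days = 2023/02/13.
The date on which the replacement obligation becomes due: 2023/02/13 + 28 days = 2023/03/13.

2023/03/13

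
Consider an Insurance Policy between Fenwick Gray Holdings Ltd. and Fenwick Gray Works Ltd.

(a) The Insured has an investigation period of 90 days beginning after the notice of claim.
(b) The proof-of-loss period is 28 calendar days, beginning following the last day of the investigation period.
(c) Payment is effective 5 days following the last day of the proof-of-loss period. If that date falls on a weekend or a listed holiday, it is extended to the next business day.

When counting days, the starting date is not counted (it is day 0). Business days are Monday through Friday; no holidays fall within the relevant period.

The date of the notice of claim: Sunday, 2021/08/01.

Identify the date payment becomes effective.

The last day of the investigation period: 90 calendar days after 2021/08/01 is 2021/10/30.
The last day of the proof-of-loss period: 2021/10/30 + 28 days = 2021/11/27.
The date payment becomes effective: 5 calendar days after 2021/11/27 is 2021/12/02. 2021/12/02 is a Thursday, so no roll-forward applies.

2021/12/02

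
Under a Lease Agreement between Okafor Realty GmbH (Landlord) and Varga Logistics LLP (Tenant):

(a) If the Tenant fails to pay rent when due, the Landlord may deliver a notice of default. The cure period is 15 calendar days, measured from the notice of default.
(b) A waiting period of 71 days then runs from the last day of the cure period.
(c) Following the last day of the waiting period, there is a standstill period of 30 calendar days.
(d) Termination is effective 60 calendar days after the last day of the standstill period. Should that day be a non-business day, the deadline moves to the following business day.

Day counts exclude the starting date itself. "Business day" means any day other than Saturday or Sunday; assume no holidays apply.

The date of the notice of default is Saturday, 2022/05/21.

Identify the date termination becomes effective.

The last day of the cure period: 2022/05/21 + 15 days = 2022/06/05.
Adding 71 calendar days to 2022/06/05 gives 2022/08/15, which is the last day of the waiting period.
The last day of the standstill period: 30 calendar days after 2022/08/15 is 2022/09/14.
The date termination becomes effective: 60 calendar days after 2022/09/14 is 2022/11/13. That falls on a Sunday, so it rolls to the next business day, Monday, 2022/11/14.

2022/11/14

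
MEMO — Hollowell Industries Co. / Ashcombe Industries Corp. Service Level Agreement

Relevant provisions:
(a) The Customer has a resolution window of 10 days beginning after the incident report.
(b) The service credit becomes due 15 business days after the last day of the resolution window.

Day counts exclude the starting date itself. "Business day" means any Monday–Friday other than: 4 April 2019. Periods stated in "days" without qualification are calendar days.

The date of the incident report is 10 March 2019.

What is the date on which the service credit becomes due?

11 April 2019

Adding 10 calendar days to 10 March 2019 gives 20 March 2019, which is the last day of the resolution window.
From Wednesday, 20 March 2019, 15 business days (Mar 21, Mar 22, Mar 25, Mar 26, …, Apr 9, Apr 10, Apr 11, skipping weekends and the listed holiday on Apr 4) brings us to Thursday, 11 April 2019, which is the date on which the service credit becomes due.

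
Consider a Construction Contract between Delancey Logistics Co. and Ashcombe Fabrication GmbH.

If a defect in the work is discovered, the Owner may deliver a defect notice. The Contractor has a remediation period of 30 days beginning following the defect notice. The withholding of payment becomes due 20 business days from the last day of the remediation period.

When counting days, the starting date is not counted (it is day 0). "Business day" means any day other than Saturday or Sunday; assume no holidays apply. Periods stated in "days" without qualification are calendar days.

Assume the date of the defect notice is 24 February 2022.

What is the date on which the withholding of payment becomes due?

22 April 2022

The last day of the remediation period: 30 calendar days after 24 February 2022 is 26 March 2022.
From Saturday, 26 March 2022, 20 business days (Mar 28, Mar 29, Mar 30, Mar 31, …, Apr 20, Apr 21, Apr 22, skipping weekends) brings us to Friday, 22 April 2022, which is the date on which the withholding of payment becomes due.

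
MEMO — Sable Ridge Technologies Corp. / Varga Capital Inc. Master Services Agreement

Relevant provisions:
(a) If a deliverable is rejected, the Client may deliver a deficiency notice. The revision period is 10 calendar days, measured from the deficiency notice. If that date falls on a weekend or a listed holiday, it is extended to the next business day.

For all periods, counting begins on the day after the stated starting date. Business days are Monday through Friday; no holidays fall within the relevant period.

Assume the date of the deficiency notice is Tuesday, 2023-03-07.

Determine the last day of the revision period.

The last day of the revision period: 2023-03-07 + 10 days = 2023-03-17. 2023-03-17 is a Friday, so no roll-forward applies.

2023-03-17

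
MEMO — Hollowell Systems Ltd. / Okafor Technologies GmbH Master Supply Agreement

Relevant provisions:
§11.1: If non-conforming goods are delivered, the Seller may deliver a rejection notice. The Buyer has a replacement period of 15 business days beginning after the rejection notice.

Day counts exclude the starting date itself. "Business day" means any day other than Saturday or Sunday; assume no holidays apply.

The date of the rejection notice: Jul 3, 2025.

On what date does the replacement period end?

The last day of the replacement period: counting 15 business days from Thursday, Jul 3, 2025 (Jul 4, Jul 7, Jul 8, Jul 9, …, Jul 22, Jul 23, Jul 24, skipping weekends) reaches Thursday, Jul 24, 2025.

Jul 24, 2025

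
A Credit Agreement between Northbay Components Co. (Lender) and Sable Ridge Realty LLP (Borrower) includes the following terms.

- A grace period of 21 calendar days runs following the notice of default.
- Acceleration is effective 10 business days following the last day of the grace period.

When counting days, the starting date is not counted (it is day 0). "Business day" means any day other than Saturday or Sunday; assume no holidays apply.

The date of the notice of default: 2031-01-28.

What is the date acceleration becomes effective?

2031-03-04

Adding 21 calendar days to 2031-01-28 gives 2031-02-18, which is the last day of the grace period.
The date acceleration becomes effective: counting 10 business days from Tuesday, 2031-02-18 (Feb 19, Feb 20, Feb 21, Feb 24, Feb 25, Feb 26, Feb 27, Feb 28, Mar 3, Mar 4, skipping weekends) reaches Tuesday, 2031-03-04.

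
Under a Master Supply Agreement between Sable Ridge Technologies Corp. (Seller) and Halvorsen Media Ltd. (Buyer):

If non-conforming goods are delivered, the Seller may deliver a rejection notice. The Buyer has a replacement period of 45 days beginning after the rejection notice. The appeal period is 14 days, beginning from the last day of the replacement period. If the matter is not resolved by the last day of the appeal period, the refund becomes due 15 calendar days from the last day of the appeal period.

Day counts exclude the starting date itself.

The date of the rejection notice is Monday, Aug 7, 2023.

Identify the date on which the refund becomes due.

Oct 20, 2023

The last day of the replacement period: Aug 7, 2023 + 45 days = Sep 21, 2023.
Adding 14 calendar days to Sep 21, 2023 gives Oct 5, 2023, which is the last day of the appeal period.
Adding 15 calendar days to Oct 5, 2023 gives Oct 20, 2023, which is the date on which the refund becomes due.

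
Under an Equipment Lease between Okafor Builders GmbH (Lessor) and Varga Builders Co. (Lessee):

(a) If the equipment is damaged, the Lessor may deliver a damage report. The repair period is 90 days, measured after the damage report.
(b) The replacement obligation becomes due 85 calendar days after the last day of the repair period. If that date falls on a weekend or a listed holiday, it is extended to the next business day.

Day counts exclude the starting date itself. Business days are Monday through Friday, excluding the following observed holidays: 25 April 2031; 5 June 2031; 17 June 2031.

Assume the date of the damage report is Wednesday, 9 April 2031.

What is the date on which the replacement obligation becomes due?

The last day of the repair period: 9 April 2031 + 90 days = 8 July 2031.
The date on which the replacement obligation becomes due: 85 calendar days after 8 July 2031 is 1 October 2031. 1 October 2031 is a Wednesday and is not a listed holiday, so no roll-forward applies.

1 October 2031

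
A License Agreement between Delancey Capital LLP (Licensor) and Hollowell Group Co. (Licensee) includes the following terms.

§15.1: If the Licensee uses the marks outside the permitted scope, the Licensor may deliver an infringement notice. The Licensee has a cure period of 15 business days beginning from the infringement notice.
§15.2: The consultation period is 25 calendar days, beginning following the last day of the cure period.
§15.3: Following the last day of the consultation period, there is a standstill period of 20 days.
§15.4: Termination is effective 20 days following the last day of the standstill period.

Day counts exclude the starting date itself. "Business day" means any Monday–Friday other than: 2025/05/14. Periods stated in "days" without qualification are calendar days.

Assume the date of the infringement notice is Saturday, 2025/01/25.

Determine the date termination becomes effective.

From Saturday, 2025/01/25, 15 business days (Jan 27, Jan 28, Jan 29, Jan 30, …, Feb 12, Feb 13, Feb 14, skipping weekends) brings us to Friday, 2025/02/14, which is the last day of the cure period.
The last day of the consultation period: 2025/02/14 + 25 days = 2025/03/11.
The last day of the standstill period: 20 calendar days after 2025/03/11 is 2025/03/31.
The date termination becomes effective: 2025/03/31 + 20 days = 2025/04/20.

2025/04/20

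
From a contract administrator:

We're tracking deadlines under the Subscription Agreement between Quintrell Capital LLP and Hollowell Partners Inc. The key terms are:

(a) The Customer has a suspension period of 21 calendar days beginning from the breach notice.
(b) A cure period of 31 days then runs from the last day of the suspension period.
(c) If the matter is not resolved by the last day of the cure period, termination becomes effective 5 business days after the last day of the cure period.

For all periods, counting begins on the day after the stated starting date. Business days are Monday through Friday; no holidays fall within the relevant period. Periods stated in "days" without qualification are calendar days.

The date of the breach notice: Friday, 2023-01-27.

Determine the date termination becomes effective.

2023-03-27

Adding 21 calendar days to 2023-01-27 gives 2023-02-17, which is the last day of the suspension period.
The last day of the cure period: 31 calendar days after 2023-02-17 is 2023-03-20.
From Monday, 2023-03-20, 5 business days (Mar 21, Mar 22, Mar 23, Mar 24, Mar 27, skipping weekends) brings us to Monday, 2023-03-27, which is the date termination becomes effective.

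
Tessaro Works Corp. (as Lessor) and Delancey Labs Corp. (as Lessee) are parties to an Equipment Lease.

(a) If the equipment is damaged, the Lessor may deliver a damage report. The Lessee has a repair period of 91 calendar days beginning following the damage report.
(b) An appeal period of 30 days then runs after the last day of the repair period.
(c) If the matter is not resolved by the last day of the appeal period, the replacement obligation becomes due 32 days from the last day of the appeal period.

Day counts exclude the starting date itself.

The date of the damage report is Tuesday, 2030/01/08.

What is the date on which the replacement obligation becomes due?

The last day of the repair period: 91 calendar days after 2030/01/08 is 2030/04/09.
The last day of the appeal period: 2030/04/09 + 30 days = 2030/05/09.
The date on which the replacement obligation becomes due: 32 calendar days after 2030/05/09 is 2030/06/10.

2030/06/10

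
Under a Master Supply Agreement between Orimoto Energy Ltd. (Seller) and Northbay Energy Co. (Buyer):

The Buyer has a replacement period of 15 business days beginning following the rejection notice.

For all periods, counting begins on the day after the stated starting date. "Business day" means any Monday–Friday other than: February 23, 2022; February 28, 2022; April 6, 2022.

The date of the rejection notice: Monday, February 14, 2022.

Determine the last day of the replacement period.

March 9, 2022

From Monday, February 14, 2022, 15 business days (Feb 15, Feb 16, Feb 17, Feb 18, …, Mar 7, Mar 8, Mar 9, skipping weekends and the listed holidays on Feb 23, Feb 28) brings us to Wednesday, March 9, 2022, which is the last day of the replacement period.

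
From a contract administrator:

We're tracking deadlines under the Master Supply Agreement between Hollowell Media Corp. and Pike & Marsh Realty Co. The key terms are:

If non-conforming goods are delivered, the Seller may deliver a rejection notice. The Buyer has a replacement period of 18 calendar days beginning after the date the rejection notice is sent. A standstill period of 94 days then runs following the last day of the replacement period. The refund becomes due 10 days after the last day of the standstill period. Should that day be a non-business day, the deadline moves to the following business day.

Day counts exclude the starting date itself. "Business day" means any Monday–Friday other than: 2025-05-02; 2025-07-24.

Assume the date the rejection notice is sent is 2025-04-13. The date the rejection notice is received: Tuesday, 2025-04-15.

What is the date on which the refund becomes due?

2025-08-13

The last day of the replacement period: 2025-04-13 + 18 days = 2025-05-01.
The last day of the standstill period: 94 calendar days after 2025-05-01 is 2025-08-03.
The date on which the refund becomes due: 2025-08-03 + 10 days = 2025-08-13. 2025-08-13 is a Wednesday and is not a listed holiday, so no roll-forward applies.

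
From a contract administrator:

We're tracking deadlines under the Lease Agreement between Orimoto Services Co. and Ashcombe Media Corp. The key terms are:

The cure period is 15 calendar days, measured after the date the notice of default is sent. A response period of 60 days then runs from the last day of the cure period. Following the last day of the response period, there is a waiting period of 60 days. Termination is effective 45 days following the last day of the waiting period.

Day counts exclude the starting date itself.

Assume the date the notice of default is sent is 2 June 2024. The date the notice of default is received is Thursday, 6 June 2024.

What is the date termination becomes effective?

The last day of the cure period: 2 June 2024 + 15 days = 17 June 2024.
The last day of the response period: 17 June 2024 + 60 days = 16 August 2024.
Adding 60 calendar days to 16 August 2024 gives 15 October 2024, which is the last day of the waiting period.
The date termination becomes effective: 45 calendar days after 15 October 2024 is 29 November 2024.

29 November 2024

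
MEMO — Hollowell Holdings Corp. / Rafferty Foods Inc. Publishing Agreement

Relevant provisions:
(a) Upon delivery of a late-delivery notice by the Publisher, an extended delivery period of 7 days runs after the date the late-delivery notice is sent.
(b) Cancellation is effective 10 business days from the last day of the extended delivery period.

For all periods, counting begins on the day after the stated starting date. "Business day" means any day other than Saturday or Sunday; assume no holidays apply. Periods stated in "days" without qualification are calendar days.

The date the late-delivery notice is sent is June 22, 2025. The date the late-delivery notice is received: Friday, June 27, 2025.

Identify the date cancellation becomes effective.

July 11, 2025

Adding 7 calendar days to June 22, 2025 gives June 29, 2025, which is the last day of the extended delivery period.
The date cancellation becomes effective: counting 10 business days from Sunday, June 29, 2025 (Jun 30, Jul 1, Jul 2, Jul 3, Jul 4, Jul 7, Jul 8, Jul 9, Jul 10, Jul 11, skipping weekends) reaches Friday, July 11, 2025.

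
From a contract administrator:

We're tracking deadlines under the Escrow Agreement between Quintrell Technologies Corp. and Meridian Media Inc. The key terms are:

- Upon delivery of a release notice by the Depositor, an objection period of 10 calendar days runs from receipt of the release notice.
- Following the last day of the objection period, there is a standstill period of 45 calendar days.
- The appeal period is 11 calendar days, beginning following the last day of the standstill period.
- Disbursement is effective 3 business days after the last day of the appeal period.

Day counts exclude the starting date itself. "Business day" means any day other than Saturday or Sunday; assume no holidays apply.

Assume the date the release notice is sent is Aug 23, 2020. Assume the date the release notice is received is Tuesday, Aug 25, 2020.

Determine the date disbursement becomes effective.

Nov 4, 2020

Adding 10 calendar days to Aug 25, 2020 gives Sep 4, 2020, which is the last day of the objection period.
Adding 45 calendar days to Sep 4, 2020 gives Oct 19, 2020, which is the last day of the standstill period.
The last day of the appeal period: 11 calendar days after Oct 19, 2020 is Oct 30, 2020.
The date disbursement becomes effective: counting 3 business days from Friday, Oct 30, 2020 (Nov 2, Nov 3, Nov 4, skipping weekends) reaches Wednesday, Nov 4, 2020.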